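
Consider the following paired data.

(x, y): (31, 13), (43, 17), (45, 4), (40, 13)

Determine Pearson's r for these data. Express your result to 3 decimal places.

-0.336

n = 4, Σx = 159, Σy = 47, Σx² = 6435, Σy² = 643, Σxy = 1834
nΣxy − ΣxΣy = 7336 − 7473 = -137
nΣx² − (Σx)² = 25740 − 25281 = 459; nΣy² − (Σy)² = 2572 − 2209 = 363
r = -137 / √(459 × 363) = -137 / 408.1875 ≈ -0.336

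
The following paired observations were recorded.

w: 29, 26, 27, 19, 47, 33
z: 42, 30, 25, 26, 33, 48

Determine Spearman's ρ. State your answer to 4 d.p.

Rank w: 4, 2, 3, 1, 6, 5
Rank z: 5, 3, 1, 2, 4, 6
d = rank(w) − rank(z): -1, -1, 2, -1, 2, -1; Σd² = 12
ρ = 1 − 6Σd² / [n(n²−1)] = 1 − 6×12 / (6×35) = 1 − 72/210 ≈ 0.6571

0.6571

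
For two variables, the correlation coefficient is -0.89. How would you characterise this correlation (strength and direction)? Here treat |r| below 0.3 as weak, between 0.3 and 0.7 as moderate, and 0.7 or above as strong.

strong negative

r = -0.89 < 0 so the relationship is negative.
|r| = 0.89, which falls in the strong range.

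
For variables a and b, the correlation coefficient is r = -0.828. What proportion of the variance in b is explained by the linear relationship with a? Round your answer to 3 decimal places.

0.686

r² = (-0.828)² = 0.686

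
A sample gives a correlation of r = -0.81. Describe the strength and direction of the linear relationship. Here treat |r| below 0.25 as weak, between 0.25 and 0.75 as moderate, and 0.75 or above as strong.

strong negative

r = -0.81 < 0 so the relationship is negative.
|r| = 0.81, which falls in the strong range.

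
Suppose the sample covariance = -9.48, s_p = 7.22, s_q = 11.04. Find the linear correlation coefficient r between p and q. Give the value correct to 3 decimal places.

-0.119

r = Cov(p,q) / (s_p · s_q) = -9.48 / (7.22 × 11.04)
  = -9.48 / 79.7088 ≈ -0.119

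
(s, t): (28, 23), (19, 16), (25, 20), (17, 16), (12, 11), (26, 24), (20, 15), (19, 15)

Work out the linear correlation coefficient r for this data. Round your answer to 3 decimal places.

n = 8, Σs = 166, Σt = 140, Σs² = 3640, Σt² = 2588, Σst = 3061
nΣst − ΣsΣt = 24488 − 23240 = 1248
nΣs² − (Σs)² = 29120 − 27556 = 1564; nΣt² − (Σt)² = 20704 − 19600 = 1104
r = 1248 / √(1564 × 1104) = 1248 / 1314.0228 ≈ 0.950

0.950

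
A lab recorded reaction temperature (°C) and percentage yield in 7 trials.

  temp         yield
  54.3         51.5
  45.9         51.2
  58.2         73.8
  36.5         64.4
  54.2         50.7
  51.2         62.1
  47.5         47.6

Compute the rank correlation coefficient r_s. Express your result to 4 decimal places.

Rank temp: 6, 2, 7, 1, 5, 4, 3
Rank yield: 4, 3, 7, 6, 2, 5, 1
d = rank(temp) − rank(yield): 2, -1, 0, -5, 3, -1, 2; Σd² = 44
ρ = 1 − 6Σd² / [n(n²−1)] = 1 − 6×44 / (7×48) = 1 − 264/336 ≈ 0.2143

0.2143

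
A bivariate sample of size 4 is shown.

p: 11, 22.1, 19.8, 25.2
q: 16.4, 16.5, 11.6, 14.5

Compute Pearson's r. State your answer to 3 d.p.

-0.282

n = 4, Σp = 78.1, Σq = 59, Σp² = 1636.49, Σq² = 886.02, Σpq = 1140.13
nΣpq − ΣpΣq = 4560.52 − 4607.9 = -47.38
nΣp² − (Σp)² = 6545.96 − 6099.61 = 446.35; nΣq² − (Σq)² = 3544.08 − 3481 = 63.08
r = -47.38 / √(446.35 × 63.08) = -47.38 / 167.7968 ≈ -0.282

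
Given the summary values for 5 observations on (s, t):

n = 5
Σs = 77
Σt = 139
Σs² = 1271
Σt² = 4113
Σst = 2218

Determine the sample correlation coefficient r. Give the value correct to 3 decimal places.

r = (nΣst − ΣsΣt) / √[(nΣs² − (Σs)²)(nΣt² − (Σt)²)]
Numerator: 5×2218 − 77×139 = 387
Denominator: √[(6355 − 5929)(20565 − 19321)] = √[426 × 1244] = 727.9725
r = 387 / 727.9725 ≈ 0.532

0.532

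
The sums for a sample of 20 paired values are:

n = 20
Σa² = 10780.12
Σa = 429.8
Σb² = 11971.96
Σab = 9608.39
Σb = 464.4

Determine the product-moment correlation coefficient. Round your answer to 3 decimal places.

r = (nΣab − ΣaΣb) / √[(nΣa² − (Σa)²)(nΣb² − (Σb)²)]
Numerator: 20×9608.39 − 429.8×464.4 = -7431.32
Denominator: √[(215602.4 − 184728.04)(239439.2 − 215667.36)] = √[30874.36 × 23771.84] = 27091.3334
r = -7431.32 / 27091.3334 ≈ -0.274

-0.274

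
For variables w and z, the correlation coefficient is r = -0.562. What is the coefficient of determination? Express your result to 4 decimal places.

r² = (-0.562)² = 0.3158

0.3158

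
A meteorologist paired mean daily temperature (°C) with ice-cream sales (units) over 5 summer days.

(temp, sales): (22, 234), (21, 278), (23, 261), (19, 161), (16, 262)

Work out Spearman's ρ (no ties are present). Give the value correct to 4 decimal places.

Rank temp: 4, 3, 5, 2, 1
Rank sales: 2, 5, 3, 1, 4
d = rank(temp) − rank(sales): 2, -2, 2, 1, -3; Σd² = 22
ρ = 1 − 6Σd² / [n(n²−1)] = 1 − 6×22 / (5×24) = 1 − 132/120 ≈ -0.1000

-0.1000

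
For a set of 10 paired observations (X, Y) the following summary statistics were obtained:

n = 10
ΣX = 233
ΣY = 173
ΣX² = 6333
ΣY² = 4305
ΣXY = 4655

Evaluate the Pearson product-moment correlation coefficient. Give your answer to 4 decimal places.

r = (nΣXY − ΣXΣY) / √[(nΣX² − (ΣX)²)(nΣY² − (ΣY)²)]
Numerator: 10×4655 − 233×173 = 6241
Denominator: √[(63330 − 54289)(43050 − 29929)] = √[9041 × 13121] = 10891.6005
r = 6241 / 10891.6005 ≈ 0.5730

0.5730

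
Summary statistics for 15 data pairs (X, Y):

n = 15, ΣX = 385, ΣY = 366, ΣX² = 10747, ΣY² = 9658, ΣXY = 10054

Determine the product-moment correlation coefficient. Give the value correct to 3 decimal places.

0.832

r = (nΣXY − ΣXΣY) / √[(nΣX² − (ΣX)²)(nΣY² − (ΣY)²)]
Numerator: 15×10054 − 385×366 = 9900
Denominator: √[(161205 − 148225)(144870 − 133956)] = √[12980 × 10914] = 11902.2569
r = 9900 / 11902.2569 ≈ 0.832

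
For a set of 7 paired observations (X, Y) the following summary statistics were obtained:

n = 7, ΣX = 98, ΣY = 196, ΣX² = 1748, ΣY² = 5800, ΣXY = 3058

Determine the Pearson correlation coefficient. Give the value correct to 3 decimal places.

0.917

r = (nΣXY − ΣXΣY) / √[(nΣX² − (ΣX)²)(nΣY² − (ΣY)²)]
Numerator: 7×3058 − 98×196 = 2198
Denominator: √[(12236 − 9604)(40600 − 38416)] = √[2632 × 2184] = 2397.5588
r = 2198 / 2397.5588 ≈ 0.917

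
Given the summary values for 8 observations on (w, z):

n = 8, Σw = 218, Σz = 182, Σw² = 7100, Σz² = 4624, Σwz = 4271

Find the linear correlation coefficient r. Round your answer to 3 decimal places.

-0.920

r = (nΣwz − ΣwΣz) / √[(nΣw² − (Σw)²)(nΣz² − (Σz)²)]
Numerator: 8×4271 − 218×182 = -5508
Denominator: √[(56800 − 47524)(36992 − 33124)] = √[9276 × 3868] = 5989.9556
r = -5508 / 5989.9556 ≈ -0.920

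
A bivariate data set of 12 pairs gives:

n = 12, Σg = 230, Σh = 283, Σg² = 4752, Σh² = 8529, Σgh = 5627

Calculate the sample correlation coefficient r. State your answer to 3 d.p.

0.254

r = (nΣgh − ΣgΣh) / √[(nΣg² − (Σg)²)(nΣh² − (Σh)²)]
Numerator: 12×5627 − 230×283 = 2434
Denominator: √[(57024 − 52900)(102348 − 80089)] = √[4124 × 22259] = 9581.0290
r = 2434 / 9581.0290 ≈ 0.254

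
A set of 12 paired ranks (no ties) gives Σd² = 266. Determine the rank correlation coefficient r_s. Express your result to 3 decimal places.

0.070

ρ = 1 − 6Σd² / [n(n²−1)] = 1 − 6×266 / (12×143)
  = 1 − 1596/1716 = 1 − 0.9301 ≈ 0.070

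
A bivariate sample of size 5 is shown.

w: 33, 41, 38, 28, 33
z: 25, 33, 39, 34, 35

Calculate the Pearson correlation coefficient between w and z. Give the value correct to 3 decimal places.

n = 5, Σw = 173, Σz = 166, Σw² = 6087, Σz² = 5616, Σwz = 5767
nΣwz − ΣwΣz = 28835 − 28718 = 117
nΣw² − (Σw)² = 30435 − 29929 = 506; nΣz² − (Σz)² = 28080 − 27556 = 524
r = 117 / √(506 × 524) = 117 / 514.9214 ≈ 0.227

0.227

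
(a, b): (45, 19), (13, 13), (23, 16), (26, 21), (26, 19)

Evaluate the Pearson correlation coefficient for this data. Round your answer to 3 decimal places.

0.628

n = 5, Σa = 133, Σb = 88, Σa² = 4075, Σb² = 1588, Σab = 2432
nΣab − ΣaΣb = 12160 − 11704 = 456
nΣa² − (Σa)² = 20375 − 17689 = 2686; nΣb² − (Σb)² = 7940 − 7744 = 196
r = 456 / √(2686 × 196) = 456 / 725.5729 ≈ 0.628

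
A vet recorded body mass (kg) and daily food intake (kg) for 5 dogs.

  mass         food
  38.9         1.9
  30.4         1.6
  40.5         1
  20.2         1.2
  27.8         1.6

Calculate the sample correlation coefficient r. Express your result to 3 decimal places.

0.116

n = 5, Σx = 157.8, Σy = 7.3, Σx² = 5258.5, Σy² = 11.17, Σxy = 231.77
nΣxy − ΣxΣy = 1158.85 − 1151.94 = 6.91
nΣx² − (Σx)² = 26292.5 − 24900.84 = 1391.66; nΣy² − (Σy)² = 55.85 − 53.29 = 2.56
r = 6.91 / √(1391.66 × 2.56) = 6.91 / 59.6879 ≈ 0.116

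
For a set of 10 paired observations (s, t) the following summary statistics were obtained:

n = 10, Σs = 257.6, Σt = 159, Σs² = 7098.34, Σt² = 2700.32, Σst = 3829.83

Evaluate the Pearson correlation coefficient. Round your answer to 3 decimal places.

r = (nΣst − ΣsΣt) / √[(nΣs² − (Σs)²)(nΣt² − (Σt)²)]
Numerator: 10×3829.83 − 257.6×159 = -2660.1
Denominator: √[(70983.4 − 66357.76)(27003.2 − 25281)] = √[4625.64 × 1722.2] = 2822.4594
r = -2660.1 / 2822.4594 ≈ -0.942

-0.942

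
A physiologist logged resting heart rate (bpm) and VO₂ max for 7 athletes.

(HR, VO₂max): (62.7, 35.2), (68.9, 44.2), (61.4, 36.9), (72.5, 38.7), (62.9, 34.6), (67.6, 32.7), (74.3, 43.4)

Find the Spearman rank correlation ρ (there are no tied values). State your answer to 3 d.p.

Rank HR: 2, 5, 1, 6, 3, 4, 7
Rank VO₂max: 3, 7, 4, 5, 2, 1, 6
d = rank(HR) − rank(VO₂max): -1, -2, -3, 1, 1, 3, 1; Σd² = 26
ρ = 1 − 6Σd² / [n(n²−1)] = 1 − 6×26 / (7×48) = 1 − 156/336 ≈ 0.536

0.536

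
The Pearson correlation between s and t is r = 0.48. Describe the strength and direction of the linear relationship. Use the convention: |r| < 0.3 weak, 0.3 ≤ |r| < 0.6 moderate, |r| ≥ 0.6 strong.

moderate positive

r = 0.48 > 0 so the relationship is positive.
|r| = 0.48, which falls in the moderate range.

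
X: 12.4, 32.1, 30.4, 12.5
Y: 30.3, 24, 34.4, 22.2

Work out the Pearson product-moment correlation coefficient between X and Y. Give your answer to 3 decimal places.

n = 4, ΣX = 87.4, ΣY = 110.9, ΣX² = 2264.58, ΣY² = 3170.29, ΣXY = 2469.38
nΣXY − ΣXΣY = 9877.52 − 9692.66 = 184.86
nΣX² − (ΣX)² = 9058.32 − 7638.76 = 1419.56; nΣY² − (ΣY)² = 12681.16 − 12298.81 = 382.35
r = 184.86 / √(1419.56 × 382.35) = 184.86 / 736.7284 ≈ 0.251

0.251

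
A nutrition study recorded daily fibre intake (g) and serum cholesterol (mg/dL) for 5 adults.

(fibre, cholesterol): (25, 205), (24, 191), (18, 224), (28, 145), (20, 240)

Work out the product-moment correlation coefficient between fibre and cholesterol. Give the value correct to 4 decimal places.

-0.8824

n = 5, Σx = 115, Σy = 1005, Σx² = 2709, Σy² = 207307, Σxy = 22601
nΣxy − ΣxΣy = 113005 − 115575 = -2570
nΣx² − (Σx)² = 13545 − 13225 = 320; nΣy² − (Σy)² = 1036535 − 1010025 = 26510
r = -2570 / √(320 × 26510) = -2570 / 2912.5933 ≈ -0.8824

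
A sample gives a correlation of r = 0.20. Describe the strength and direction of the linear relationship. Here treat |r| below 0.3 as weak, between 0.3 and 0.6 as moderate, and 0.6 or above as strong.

r = 0.20 > 0 so the relationship is positive.
|r| = 0.20, which falls in the weak range.

weak positive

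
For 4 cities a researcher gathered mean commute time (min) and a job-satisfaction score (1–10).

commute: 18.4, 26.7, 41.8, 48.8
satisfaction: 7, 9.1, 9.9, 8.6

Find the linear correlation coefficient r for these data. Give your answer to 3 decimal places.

n = 4, Σx = 135.7, Σy = 34.6, Σx² = 5180.13, Σy² = 303.78, Σxy = 1205.27
nΣxy − ΣxΣy = 4821.08 − 4695.22 = 125.86
nΣx² − (Σx)² = 20720.52 − 18414.49 = 2306.03; nΣy² − (Σy)² = 1215.12 − 1197.16 = 17.96
r = 125.86 / √(2306.03 × 17.96) = 125.86 / 203.5099 ≈ 0.618

0.618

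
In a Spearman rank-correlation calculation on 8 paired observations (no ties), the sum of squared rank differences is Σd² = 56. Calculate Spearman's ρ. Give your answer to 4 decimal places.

0.3333

ρ = 1 − 6Σd² / [n(n²−1)] = 1 − 6×56 / (8×63)
  = 1 − 336/504 = 1 − 0.66667 ≈ 0.3333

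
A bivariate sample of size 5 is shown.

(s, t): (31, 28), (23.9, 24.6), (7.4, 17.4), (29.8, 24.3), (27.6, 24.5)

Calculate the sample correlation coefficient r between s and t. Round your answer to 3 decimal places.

n = 5, Σs = 119.7, Σt = 118.8, Σs² = 3236.77, Σt² = 2882.66, Σst = 2985.04
nΣst − ΣsΣt = 14925.2 − 14220.36 = 704.84
nΣs² − (Σs)² = 16183.85 − 14328.09 = 1855.76; nΣt² − (Σt)² = 14413.3 − 14113.44 = 299.86
r = 704.84 / √(1855.76 × 299.86) = 704.84 / 745.9680 ≈ 0.945

0.945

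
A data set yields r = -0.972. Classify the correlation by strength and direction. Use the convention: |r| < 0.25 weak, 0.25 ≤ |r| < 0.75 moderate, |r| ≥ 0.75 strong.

strong negative

r = -0.972 < 0 so the relationship is negative.
|r| = 0.972, which falls in the strong range.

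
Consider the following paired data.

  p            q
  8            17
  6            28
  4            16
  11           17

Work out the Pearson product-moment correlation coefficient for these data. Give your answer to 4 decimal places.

n = 4, Σp = 29, Σq = 78, Σp² = 237, Σq² = 1618, Σpq = 555
nΣpq − ΣpΣq = 2220 − 2262 = -42
nΣp² − (Σp)² = 948 − 841 = 107; nΣq² − (Σq)² = 6472 − 6084 = 388
r = -42 / √(107 × 388) = -42 / 203.7548 ≈ -0.2061

-0.2061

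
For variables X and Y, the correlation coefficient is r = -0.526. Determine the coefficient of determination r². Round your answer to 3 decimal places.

0.277

r² = (-0.526)² = 0.277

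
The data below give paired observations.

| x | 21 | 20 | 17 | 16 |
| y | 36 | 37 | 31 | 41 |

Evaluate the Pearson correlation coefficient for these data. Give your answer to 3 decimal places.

n = 4, Σx = 74, Σy = 145, Σx² = 1386, Σy² = 5307, Σxy = 2679
nΣxy − ΣxΣy = 10716 − 10730 = -14
nΣx² − (Σx)² = 5544 − 5476 = 68; nΣy² − (Σy)² = 21228 − 21025 = 203
r = -14 / √(68 × 203) = -14 / 117.4904 ≈ -0.119

-0.119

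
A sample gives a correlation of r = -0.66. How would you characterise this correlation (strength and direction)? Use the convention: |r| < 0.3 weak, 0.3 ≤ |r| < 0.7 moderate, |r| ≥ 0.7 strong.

moderate negative

r = -0.66 < 0 so the relationship is negative.
|r| = 0.66, which falls in the moderate range.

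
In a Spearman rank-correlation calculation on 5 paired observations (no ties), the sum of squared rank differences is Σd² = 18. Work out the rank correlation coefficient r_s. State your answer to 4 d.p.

ρ = 1 − 6Σd² / [n(n²−1)] = 1 − 6×18 / (5×24)
  = 1 − 108/120 = 1 − 0.90000 ≈ 0.1000

0.1000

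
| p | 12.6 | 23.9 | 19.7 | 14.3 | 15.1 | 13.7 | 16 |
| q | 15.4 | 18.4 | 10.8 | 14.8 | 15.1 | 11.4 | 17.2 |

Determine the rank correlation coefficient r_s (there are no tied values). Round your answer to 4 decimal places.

0.2500

Rank p: 1, 7, 6, 3, 4, 2, 5
Rank q: 5, 7, 1, 3, 4, 2, 6
d = rank(p) − rank(q): -4, 0, 5, 0, 0, 0, -1; Σd² = 42
ρ = 1 − 6Σd² / [n(n²−1)] = 1 − 6×42 / (7×48) = 1 − 252/336 ≈ 0.2500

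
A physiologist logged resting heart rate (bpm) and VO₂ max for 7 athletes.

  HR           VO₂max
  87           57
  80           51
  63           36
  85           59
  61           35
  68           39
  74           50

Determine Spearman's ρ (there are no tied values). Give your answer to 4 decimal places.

Rank HR: 7, 5, 2, 6, 1, 3, 4
Rank VO₂max: 6, 5, 2, 7, 1, 3, 4
d = rank(HR) − rank(VO₂max): 1, 0, 0, -1, 0, 0, 0; Σd² = 2
ρ = 1 − 6Σd² / [n(n²−1)] = 1 − 6×2 / (7×48) = 1 − 12/336 ≈ 0.9643

0.9643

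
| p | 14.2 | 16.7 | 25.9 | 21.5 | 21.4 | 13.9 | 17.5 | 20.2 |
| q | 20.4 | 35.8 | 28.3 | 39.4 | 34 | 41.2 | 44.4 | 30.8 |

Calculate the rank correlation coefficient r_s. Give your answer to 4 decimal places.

-0.2143

Rank p: 2, 3, 8, 7, 6, 1, 4, 5
Rank q: 1, 5, 2, 6, 4, 7, 8, 3
d = rank(p) − rank(q): 1, -2, 6, 1, 2, -6, -4, 2; Σd² = 102
ρ = 1 − 6Σd² / [n(n²−1)] = 1 − 6×102 / (8×63) = 1 − 612/504 ≈ -0.2143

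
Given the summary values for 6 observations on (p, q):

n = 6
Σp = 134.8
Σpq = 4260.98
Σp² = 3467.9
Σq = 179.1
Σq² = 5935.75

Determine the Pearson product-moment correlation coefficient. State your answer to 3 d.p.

0.466

r = (nΣpq − ΣpΣq) / √[(nΣp² − (Σp)²)(nΣq² − (Σq)²)]
Numerator: 6×4260.98 − 134.8×179.1 = 1423.2
Denominator: √[(20807.4 − 18171.04)(35614.5 − 32076.81)] = √[2636.36 × 3537.69] = 3053.9523
r = 1423.2 / 3053.9523 ≈ 0.466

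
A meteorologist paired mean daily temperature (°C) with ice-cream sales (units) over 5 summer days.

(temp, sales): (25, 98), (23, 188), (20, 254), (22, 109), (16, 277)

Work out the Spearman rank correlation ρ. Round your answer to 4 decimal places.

-0.9000

Rank temp: 5, 4, 2, 3, 1
Rank sales: 1, 3, 4, 2, 5
d = rank(temp) − rank(sales): 4, 1, -2, 1, -4; Σd² = 38
ρ = 1 − 6Σd² / [n(n²−1)] = 1 − 6×38 / (5×24) = 1 − 228/120 ≈ -0.9000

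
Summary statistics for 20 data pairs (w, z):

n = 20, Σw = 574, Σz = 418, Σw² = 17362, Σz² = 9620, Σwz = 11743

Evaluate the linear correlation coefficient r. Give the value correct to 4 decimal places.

-0.2862

r = (nΣwz − ΣwΣz) / √[(nΣw² − (Σw)²)(nΣz² − (Σz)²)]
Numerator: 20×11743 − 574×418 = -5072
Denominator: √[(347240 − 329476)(192400 − 174724)] = √[17764 × 17676] = 17719.9454
r = -5072 / 17719.9454 ≈ -0.2862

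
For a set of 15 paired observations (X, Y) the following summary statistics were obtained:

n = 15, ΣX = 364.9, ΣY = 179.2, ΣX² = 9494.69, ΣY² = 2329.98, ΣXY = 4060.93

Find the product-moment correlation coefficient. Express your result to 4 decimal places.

-0.8729

r = (nΣXY − ΣXΣY) / √[(nΣX² − (ΣX)²)(nΣY² − (ΣY)²)]
Numerator: 15×4060.93 − 364.9×179.2 = -4476.13
Denominator: √[(142420.35 − 133152.01)(34949.7 − 32112.64)] = √[9268.34 × 2837.06] = 5127.8491
r = -4476.13 / 5127.8491 ≈ -0.8729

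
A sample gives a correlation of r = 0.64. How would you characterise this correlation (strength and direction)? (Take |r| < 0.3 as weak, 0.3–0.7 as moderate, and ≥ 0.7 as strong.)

moderate positive

r = 0.64 > 0 so the relationship is positive.
|r| = 0.64, which falls in the moderate range.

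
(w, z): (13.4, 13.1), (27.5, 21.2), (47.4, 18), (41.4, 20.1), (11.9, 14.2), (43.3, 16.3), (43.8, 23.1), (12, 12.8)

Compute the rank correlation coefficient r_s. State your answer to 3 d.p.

0.643

Rank w: 3, 4, 8, 5, 1, 6, 7, 2
Rank z: 2, 7, 5, 6, 3, 4, 8, 1
d = rank(w) − rank(z): 1, -3, 3, -1, -2, 2, -1, 1; Σd² = 30
ρ = 1 − 6Σd² / [n(n²−1)] = 1 − 6×30 / (8×63) = 1 − 180/504 ≈ 0.643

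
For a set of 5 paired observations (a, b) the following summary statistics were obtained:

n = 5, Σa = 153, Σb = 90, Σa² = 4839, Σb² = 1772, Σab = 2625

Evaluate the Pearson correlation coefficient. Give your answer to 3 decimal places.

-0.835

r = (nΣab − ΣaΣb) / √[(nΣa² − (Σa)²)(nΣb² − (Σb)²)]
Numerator: 5×2625 − 153×90 = -645
Denominator: √[(24195 − 23409)(8860 − 8100)] = √[786 × 760] = 772.8907
r = -645 / 772.8907 ≈ -0.835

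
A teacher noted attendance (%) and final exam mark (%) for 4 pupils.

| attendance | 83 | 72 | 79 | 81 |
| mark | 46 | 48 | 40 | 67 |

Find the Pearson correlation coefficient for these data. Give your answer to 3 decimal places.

0.192

n = 4, Σx = 315, Σy = 201, Σx² = 24875, Σy² = 10509, Σxy = 15861
nΣxy − ΣxΣy = 63444 − 63315 = 129
nΣx² − (Σx)² = 99500 − 99225 = 275; nΣy² − (Σy)² = 42036 − 40401 = 1635
r = 129 / √(275 × 1635) = 129 / 670.5408 ≈ 0.192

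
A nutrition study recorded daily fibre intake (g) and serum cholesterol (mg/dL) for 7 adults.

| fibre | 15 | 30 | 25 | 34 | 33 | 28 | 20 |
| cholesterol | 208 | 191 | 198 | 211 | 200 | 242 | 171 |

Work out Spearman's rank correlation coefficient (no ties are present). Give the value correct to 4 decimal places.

0.2857

Rank fibre: 1, 5, 3, 7, 6, 4, 2
Rank cholesterol: 5, 2, 3, 6, 4, 7, 1
d = rank(fibre) − rank(cholesterol): -4, 3, 0, 1, 2, -3, 1; Σd² = 40
ρ = 1 − 6Σd² / [n(n²−1)] = 1 − 6×40 / (7×48) = 1 − 240/336 ≈ 0.2857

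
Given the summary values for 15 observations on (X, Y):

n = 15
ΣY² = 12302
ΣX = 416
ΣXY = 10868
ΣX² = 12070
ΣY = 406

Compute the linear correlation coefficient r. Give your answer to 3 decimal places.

-0.468

r = (nΣXY − ΣXΣY) / √[(nΣX² − (ΣX)²)(nΣY² − (ΣY)²)]
Numerator: 15×10868 − 416×406 = -5876
Denominator: √[(181050 − 173056)(184530 − 164836)] = √[7994 × 19694] = 12547.2641
r = -5876 / 12547.2641 ≈ -0.468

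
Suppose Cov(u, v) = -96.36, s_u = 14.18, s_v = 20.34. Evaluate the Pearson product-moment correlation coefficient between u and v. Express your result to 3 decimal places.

r = Cov(u,v) / (s_u · s_v) = -96.36 / (14.18 × 20.34)
  = -96.36 / 288.4212 ≈ -0.334

-0.334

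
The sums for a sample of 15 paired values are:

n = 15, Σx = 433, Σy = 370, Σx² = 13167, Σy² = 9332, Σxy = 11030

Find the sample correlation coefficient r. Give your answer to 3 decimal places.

r = (nΣxy − ΣxΣy) / √[(nΣx² − (Σx)²)(nΣy² − (Σy)²)]
Numerator: 15×11030 − 433×370 = 5240
Denominator: √[(197505 − 187489)(139980 − 136900)] = √[10016 × 3080] = 5554.2128
r = 5240 / 5554.2128 ≈ 0.943

0.943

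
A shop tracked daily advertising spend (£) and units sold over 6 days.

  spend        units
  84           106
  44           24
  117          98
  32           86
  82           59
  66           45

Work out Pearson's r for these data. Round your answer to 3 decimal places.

n = 6, Σx = 425, Σy = 418, Σx² = 34785, Σy² = 34318, Σxy = 31986
nΣxy − ΣxΣy = 191916 − 177650 = 14266
nΣx² − (Σx)² = 208710 − 180625 = 28085; nΣy² − (Σy)² = 205908 − 174724 = 31184
r = 14266 / √(28085 × 31184) = 14266 / 29593.9629 ≈ 0.482

0.482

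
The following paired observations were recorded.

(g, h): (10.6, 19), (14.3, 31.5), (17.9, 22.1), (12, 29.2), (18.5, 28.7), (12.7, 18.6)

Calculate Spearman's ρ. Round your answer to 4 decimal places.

0.2571

Rank g: 1, 4, 5, 2, 6, 3
Rank h: 2, 6, 3, 5, 4, 1
d = rank(g) − rank(h): -1, -2, 2, -3, 2, 2; Σd² = 26
ρ = 1 − 6Σd² / [n(n²−1)] = 1 − 6×26 / (6×35) = 1 − 156/210 ≈ 0.2571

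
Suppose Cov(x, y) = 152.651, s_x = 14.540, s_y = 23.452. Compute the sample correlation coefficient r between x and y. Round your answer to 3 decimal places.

r = Cov(x,y) / (s_x · s_y) = 152.651 / (14.540 × 23.452)
  = 152.651 / 340.9921 ≈ 0.448

0.448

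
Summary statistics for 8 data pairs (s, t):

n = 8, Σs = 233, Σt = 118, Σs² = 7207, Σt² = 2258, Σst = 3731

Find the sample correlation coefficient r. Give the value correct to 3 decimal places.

r = (nΣst − ΣsΣt) / √[(nΣs² − (Σs)²)(nΣt² − (Σt)²)]
Numerator: 8×3731 − 233×118 = 2354
Denominator: √[(57656 − 54289)(18064 − 13924)] = √[3367 × 4140] = 3733.5479
r = 2354 / 3733.5479 ≈ 0.630

0.630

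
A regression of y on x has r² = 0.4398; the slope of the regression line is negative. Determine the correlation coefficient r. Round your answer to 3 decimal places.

-0.663

|r| = √0.4398 = 0.663
The association is negative, so r = −0.663.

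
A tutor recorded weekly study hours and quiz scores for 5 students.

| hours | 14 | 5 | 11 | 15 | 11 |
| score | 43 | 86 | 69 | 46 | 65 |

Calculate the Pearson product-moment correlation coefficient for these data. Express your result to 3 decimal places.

-0.960

n = 5, Σx = 56, Σy = 309, Σx² = 688, Σy² = 20347, Σxy = 3196
nΣxy − ΣxΣy = 15980 − 17304 = -1324
nΣx² − (Σx)² = 3440 − 3136 = 304; nΣy² − (Σy)² = 101735 − 95481 = 6254
r = -1324 / √(304 × 6254) = -1324 / 1378.8459 ≈ -0.960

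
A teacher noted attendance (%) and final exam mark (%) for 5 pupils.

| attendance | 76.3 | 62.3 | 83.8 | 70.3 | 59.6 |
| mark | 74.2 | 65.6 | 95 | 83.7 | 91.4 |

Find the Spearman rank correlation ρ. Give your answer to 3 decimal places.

0.300

Rank attendance: 4, 2, 5, 3, 1
Rank mark: 2, 1, 5, 3, 4
d = rank(attendance) − rank(mark): 2, 1, 0, 0, -3; Σd² = 14
ρ = 1 − 6Σd² / [n(n²−1)] = 1 − 6×14 / (5×24) = 1 − 84/120 ≈ 0.300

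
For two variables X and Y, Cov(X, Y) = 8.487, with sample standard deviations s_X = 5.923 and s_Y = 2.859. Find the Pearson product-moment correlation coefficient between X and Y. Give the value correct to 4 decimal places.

0.5012

r = Cov(X,Y) / (s_X · s_Y) = 8.487 / (5.923 × 2.859)
  = 8.487 / 16.9339 ≈ 0.5012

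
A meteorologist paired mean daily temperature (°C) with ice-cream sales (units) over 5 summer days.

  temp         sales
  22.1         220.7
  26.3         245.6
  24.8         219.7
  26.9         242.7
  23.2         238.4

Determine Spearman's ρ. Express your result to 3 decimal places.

0.600

Rank temp: 1, 4, 3, 5, 2
Rank sales: 2, 5, 1, 4, 3
d = rank(temp) − rank(sales): -1, -1, 2, 1, -1; Σd² = 8
ρ = 1 − 6Σd² / [n(n²−1)] = 1 − 6×8 / (5×24) = 1 − 48/120 ≈ 0.600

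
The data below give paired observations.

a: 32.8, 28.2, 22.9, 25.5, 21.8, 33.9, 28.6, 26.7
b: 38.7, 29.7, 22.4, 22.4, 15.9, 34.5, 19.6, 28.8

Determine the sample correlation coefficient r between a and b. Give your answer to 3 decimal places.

0.841

n = 8, Σa = 220.4, Σb = 212, Σa² = 6201.04, Σb² = 6039.96, Σab = 6036.75
nΣab − ΣaΣb = 48294 − 46724.8 = 1569.2
nΣa² − (Σa)² = 49608.32 − 48576.16 = 1032.16; nΣb² − (Σb)² = 48319.68 − 44944 = 3375.68
r = 1569.2 / √(1032.16 × 3375.68) = 1569.2 / 1866.6124 ≈ 0.841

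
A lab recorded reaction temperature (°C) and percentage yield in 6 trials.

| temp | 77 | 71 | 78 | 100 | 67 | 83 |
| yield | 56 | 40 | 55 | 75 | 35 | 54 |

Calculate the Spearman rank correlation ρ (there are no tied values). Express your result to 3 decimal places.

0.771

Rank temp: 3, 2, 4, 6, 1, 5
Rank yield: 5, 2, 4, 6, 1, 3
d = rank(temp) − rank(yield): -2, 0, 0, 0, 0, 2; Σd² = 8
ρ = 1 − 6Σd² / [n(n²−1)] = 1 − 6×8 / (6×35) = 1 − 48/210 ≈ 0.771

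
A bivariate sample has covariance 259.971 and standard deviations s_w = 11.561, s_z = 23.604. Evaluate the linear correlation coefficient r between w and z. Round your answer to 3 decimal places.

0.953

r = Cov(w,z) / (s_w · s_z) = 259.971 / (11.561 × 23.604)
  = 259.971 / 272.8858 ≈ 0.953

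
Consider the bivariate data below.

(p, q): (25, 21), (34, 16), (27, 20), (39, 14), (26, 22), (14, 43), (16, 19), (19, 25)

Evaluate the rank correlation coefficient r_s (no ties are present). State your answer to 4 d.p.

-0.7381

Rank p: 4, 7, 6, 8, 5, 1, 2, 3
Rank q: 5, 2, 4, 1, 6, 8, 3, 7
d = rank(p) − rank(q): -1, 5, 2, 7, -1, -7, -1, -4; Σd² = 146
ρ = 1 − 6Σd² / [n(n²−1)] = 1 − 6×146 / (8×63) = 1 − 876/504 ≈ -0.7381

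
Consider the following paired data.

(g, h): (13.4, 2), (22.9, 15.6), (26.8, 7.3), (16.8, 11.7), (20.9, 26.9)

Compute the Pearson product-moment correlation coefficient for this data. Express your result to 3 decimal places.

0.296

n = 5, Σg = 100.8, Σh = 63.5, Σg² = 2141.26, Σh² = 1161.15, Σgh = 1338.45
nΣgh − ΣgΣh = 6692.25 − 6400.8 = 291.45
nΣg² − (Σg)² = 10706.3 − 10160.64 = 545.66; nΣh² − (Σh)² = 5805.75 − 4032.25 = 1773.5
r = 291.45 / √(545.66 × 1773.5) = 291.45 / 983.7317 ≈ 0.296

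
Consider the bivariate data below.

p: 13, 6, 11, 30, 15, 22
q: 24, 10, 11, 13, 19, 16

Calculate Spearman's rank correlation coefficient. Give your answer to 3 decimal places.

Rank p: 3, 1, 2, 6, 4, 5
Rank q: 6, 1, 2, 3, 5, 4
d = rank(p) − rank(q): -3, 0, 0, 3, -1, 1; Σd² = 20
ρ = 1 − 6Σd² / [n(n²−1)] = 1 − 6×20 / (6×35) = 1 − 120/210 ≈ 0.429

0.429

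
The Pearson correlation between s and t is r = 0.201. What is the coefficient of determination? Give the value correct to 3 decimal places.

0.040

r² = (0.201)² = 0.040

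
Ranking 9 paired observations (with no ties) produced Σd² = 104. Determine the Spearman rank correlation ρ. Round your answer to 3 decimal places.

ρ = 1 − 6Σd² / [n(n²−1)] = 1 − 6×104 / (9×80)
  = 1 − 624/720 = 1 − 0.8667 ≈ 0.133

0.133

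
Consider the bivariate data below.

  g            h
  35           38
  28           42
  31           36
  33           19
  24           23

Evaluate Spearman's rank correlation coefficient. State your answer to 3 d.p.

0.000

Rank g: 5, 2, 3, 4, 1
Rank h: 4, 5, 3, 1, 2
d = rank(g) − rank(h): 1, -3, 0, 3, -1; Σd² = 20
ρ = 1 − 6Σd² / [n(n²−1)] = 1 − 6×20 / (5×24) = 1 − 120/120 ≈ 0.000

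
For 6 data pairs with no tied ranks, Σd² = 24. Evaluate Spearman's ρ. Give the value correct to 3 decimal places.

ρ = 1 − 6Σd² / [n(n²−1)] = 1 − 6×24 / (6×35)
  = 1 − 144/210 = 1 − 0.6857 ≈ 0.314

0.314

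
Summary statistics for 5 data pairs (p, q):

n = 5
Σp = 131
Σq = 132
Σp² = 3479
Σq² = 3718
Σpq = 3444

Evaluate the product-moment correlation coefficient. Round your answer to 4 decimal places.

-0.1378

r = (nΣpq − ΣpΣq) / √[(nΣp² − (Σp)²)(nΣq² − (Σq)²)]
Numerator: 5×3444 − 131×132 = -72
Denominator: √[(17395 − 17161)(18590 − 17424)] = √[234 × 1166] = 522.3447
r = -72 / 522.3447 ≈ -0.1378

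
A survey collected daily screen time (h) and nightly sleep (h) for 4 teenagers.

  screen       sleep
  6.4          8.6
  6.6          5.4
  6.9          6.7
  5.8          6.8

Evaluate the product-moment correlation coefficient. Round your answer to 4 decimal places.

n = 4, Σx = 25.7, Σy = 27.5, Σx² = 165.77, Σy² = 194.25, Σxy = 176.35
nΣxy − ΣxΣy = 705.4 − 706.75 = -1.35
nΣx² − (Σx)² = 663.08 − 660.49 = 2.59; nΣy² − (Σy)² = 777 − 756.25 = 20.75
r = -1.35 / √(2.59 × 20.75) = -1.35 / 7.3309 ≈ -0.1842

-0.1842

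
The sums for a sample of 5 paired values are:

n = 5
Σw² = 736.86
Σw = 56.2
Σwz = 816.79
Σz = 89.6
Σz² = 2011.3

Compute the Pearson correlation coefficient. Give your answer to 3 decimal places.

-0.921

r = (nΣwz − ΣwΣz) / √[(nΣw² − (Σw)²)(nΣz² − (Σz)²)]
Numerator: 5×816.79 − 56.2×89.6 = -951.57
Denominator: √[(3684.3 − 3158.44)(10056.5 − 8028.16)] = √[525.86 × 2028.34] = 1032.7744
r = -951.57 / 1032.7744 ≈ -0.921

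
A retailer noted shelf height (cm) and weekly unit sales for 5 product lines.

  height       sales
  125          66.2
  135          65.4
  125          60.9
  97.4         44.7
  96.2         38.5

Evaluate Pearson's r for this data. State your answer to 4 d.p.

0.9636

n = 5, Σx = 578.6, Σy = 275.7, Σx² = 68216.2, Σy² = 15848.75, Σxy = 32773.98
nΣxy − ΣxΣy = 163869.9 − 159520.02 = 4349.88
nΣx² − (Σx)² = 341081 − 334777.96 = 6303.04; nΣy² − (Σy)² = 79243.75 − 76010.49 = 3233.26
r = 4349.88 / √(6303.04 × 3233.26) = 4349.88 / 4514.3512 ≈ 0.9636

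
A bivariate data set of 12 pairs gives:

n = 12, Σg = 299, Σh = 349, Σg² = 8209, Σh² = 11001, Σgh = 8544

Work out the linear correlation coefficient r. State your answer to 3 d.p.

r = (nΣgh − ΣgΣh) / √[(nΣg² − (Σg)²)(nΣh² − (Σh)²)]
Numerator: 12×8544 − 299×349 = -1823
Denominator: √[(98508 − 89401)(132012 − 121801)] = √[9107 × 10211] = 9643.2140
r = -1823 / 9643.2140 ≈ -0.189

-0.189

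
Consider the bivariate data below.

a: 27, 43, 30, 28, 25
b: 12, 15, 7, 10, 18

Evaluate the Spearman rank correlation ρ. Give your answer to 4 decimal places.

Rank a: 2, 5, 4, 3, 1
Rank b: 3, 4, 1, 2, 5
d = rank(a) − rank(b): -1, 1, 3, 1, -4; Σd² = 28
ρ = 1 − 6Σd² / [n(n²−1)] = 1 − 6×28 / (5×24) = 1 − 168/120 ≈ -0.4000

-0.4000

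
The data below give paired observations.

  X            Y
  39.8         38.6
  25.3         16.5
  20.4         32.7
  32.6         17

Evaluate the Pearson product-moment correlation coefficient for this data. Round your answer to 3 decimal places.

0.284

n = 4, ΣX = 118.1, ΣY = 104.8, ΣX² = 3703.05, ΣY² = 3120.5, ΣXY = 3175.01
nΣXY − ΣXΣY = 12700.04 − 12376.88 = 323.16
nΣX² − (ΣX)² = 14812.2 − 13947.61 = 864.59; nΣY² − (ΣY)² = 12482 − 10983.04 = 1498.96
r = 323.16 / √(864.59 × 1498.96) = 323.16 / 1138.4137 ≈ 0.284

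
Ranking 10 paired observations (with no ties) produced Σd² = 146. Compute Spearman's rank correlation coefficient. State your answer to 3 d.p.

0.115

ρ = 1 − 6Σd² / [n(n²−1)] = 1 − 6×146 / (10×99)
  = 1 − 876/990 = 1 − 0.8848 ≈ 0.115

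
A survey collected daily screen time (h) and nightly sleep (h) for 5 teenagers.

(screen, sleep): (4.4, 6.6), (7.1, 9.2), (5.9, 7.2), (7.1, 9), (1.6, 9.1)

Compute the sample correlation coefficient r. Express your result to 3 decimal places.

n = 5, Σx = 26.1, Σy = 41.1, Σx² = 157.55, Σy² = 343.85, Σxy = 215.3
nΣxy − ΣxΣy = 1076.5 − 1072.71 = 3.79
nΣx² − (Σx)² = 787.75 − 681.21 = 106.54; nΣy² − (Σy)² = 1719.25 − 1689.21 = 30.04
r = 3.79 / √(106.54 × 30.04) = 3.79 / 56.5726 ≈ 0.067

0.067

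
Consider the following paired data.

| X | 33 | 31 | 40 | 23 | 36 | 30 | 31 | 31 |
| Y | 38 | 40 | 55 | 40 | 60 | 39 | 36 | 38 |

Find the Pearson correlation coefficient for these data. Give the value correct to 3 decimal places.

n = 8, ΣX = 255, ΣY = 346, ΣX² = 8297, ΣY² = 15530, ΣXY = 11238
nΣXY − ΣXΣY = 89904 − 88230 = 1674
nΣX² − (ΣX)² = 66376 − 65025 = 1351; nΣY² − (ΣY)² = 124240 − 119716 = 4524
r = 1674 / √(1351 × 4524) = 1674 / 2472.2306 ≈ 0.677

0.677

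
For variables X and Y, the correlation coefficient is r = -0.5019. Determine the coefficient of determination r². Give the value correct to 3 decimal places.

r² = (-0.5019)² = 0.252

0.252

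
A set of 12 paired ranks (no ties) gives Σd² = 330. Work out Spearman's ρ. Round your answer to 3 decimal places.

ρ = 1 − 6Σd² / [n(n²−1)] = 1 − 6×330 / (12×143)
  = 1 − 1980/1716 = 1 − 1.1538 ≈ -0.154

-0.154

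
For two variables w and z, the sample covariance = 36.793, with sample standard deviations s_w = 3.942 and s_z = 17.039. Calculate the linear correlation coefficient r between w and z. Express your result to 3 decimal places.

r = Cov(w,z) / (s_w · s_z) = 36.793 / (3.942 × 17.039)
  = 36.793 / 67.1677 ≈ 0.548

0.548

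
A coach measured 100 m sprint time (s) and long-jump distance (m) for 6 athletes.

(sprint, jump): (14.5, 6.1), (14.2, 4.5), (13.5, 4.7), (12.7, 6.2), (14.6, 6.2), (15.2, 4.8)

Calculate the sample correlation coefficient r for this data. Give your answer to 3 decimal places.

n = 6, Σx = 84.7, Σy = 32.5, Σx² = 1199.63, Σy² = 179.47, Σxy = 458.02
nΣxy − ΣxΣy = 2748.12 − 2752.75 = -4.63
nΣx² − (Σx)² = 7197.78 − 7174.09 = 23.69; nΣy² − (Σy)² = 1076.82 − 1056.25 = 20.57
r = -4.63 / √(23.69 × 20.57) = -4.63 / 22.0749 ≈ -0.210

-0.210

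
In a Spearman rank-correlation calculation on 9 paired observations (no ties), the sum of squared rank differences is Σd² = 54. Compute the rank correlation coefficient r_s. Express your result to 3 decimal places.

0.550

ρ = 1 − 6Σd² / [n(n²−1)] = 1 − 6×54 / (9×80)
  = 1 − 324/720 = 1 − 0.4500 ≈ 0.550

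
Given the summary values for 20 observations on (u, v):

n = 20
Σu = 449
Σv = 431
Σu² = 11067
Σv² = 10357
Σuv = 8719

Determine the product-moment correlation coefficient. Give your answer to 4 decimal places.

r = (nΣuv − ΣuΣv) / √[(nΣu² − (Σu)²)(nΣv² − (Σv)²)]
Numerator: 20×8719 − 449×431 = -19139
Denominator: √[(221340 − 201601)(207140 − 185761)] = √[19739 × 21379] = 20542.6406
r = -19139 / 20542.6406 ≈ -0.9317

-0.9317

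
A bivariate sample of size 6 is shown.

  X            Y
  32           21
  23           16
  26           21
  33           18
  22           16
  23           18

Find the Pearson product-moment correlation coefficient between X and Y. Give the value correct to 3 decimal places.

n = 6, ΣX = 159, ΣY = 110, ΣX² = 4331, ΣY² = 2042, ΣXY = 2946
nΣXY − ΣXΣY = 17676 − 17490 = 186
nΣX² − (ΣX)² = 25986 − 25281 = 705; nΣY² − (ΣY)² = 12252 − 12100 = 152
r = 186 / √(705 × 152) = 186 / 327.3530 ≈ 0.568

0.568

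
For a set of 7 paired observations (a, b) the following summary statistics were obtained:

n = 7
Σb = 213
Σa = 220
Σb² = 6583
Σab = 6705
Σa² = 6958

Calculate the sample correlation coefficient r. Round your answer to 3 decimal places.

r = (nΣab − ΣaΣb) / √[(nΣa² − (Σa)²)(nΣb² − (Σb)²)]
Numerator: 7×6705 − 220×213 = 75
Denominator: √[(48706 − 48400)(46081 − 45369)] = √[306 × 712] = 466.7676
r = 75 / 466.7676 ≈ 0.161

0.161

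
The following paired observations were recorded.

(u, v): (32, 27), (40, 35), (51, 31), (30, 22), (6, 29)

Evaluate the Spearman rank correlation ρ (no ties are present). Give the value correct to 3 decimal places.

Rank u: 3, 4, 5, 2, 1
Rank v: 2, 5, 4, 1, 3
d = rank(u) − rank(v): 1, -1, 1, 1, -2; Σd² = 8
ρ = 1 − 6Σd² / [n(n²−1)] = 1 − 6×8 / (5×24) = 1 − 48/120 ≈ 0.600

0.600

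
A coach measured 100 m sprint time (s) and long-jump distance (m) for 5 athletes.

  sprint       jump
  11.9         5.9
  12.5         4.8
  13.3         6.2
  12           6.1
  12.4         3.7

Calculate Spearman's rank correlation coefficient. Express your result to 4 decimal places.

Rank sprint: 1, 4, 5, 2, 3
Rank jump: 3, 2, 5, 4, 1
d = rank(sprint) − rank(jump): -2, 2, 0, -2, 2; Σd² = 16
ρ = 1 − 6Σd² / [n(n²−1)] = 1 − 6×16 / (5×24) = 1 − 96/120 ≈ 0.2000

0.2000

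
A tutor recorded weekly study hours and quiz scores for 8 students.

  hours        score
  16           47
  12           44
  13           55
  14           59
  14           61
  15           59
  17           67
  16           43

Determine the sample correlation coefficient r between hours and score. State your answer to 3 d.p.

n = 8, Σx = 117, Σy = 435, Σx² = 1731, Σy² = 24191, Σxy = 6387
nΣxy − ΣxΣy = 51096 − 50895 = 201
nΣx² − (Σx)² = 13848 − 13689 = 159; nΣy² − (Σy)² = 193528 − 189225 = 4303
r = 201 / √(159 × 4303) = 201 / 827.1499 ≈ 0.243

0.243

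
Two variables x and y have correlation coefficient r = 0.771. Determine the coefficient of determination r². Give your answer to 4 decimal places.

0.5944

r² = (0.771)² = 0.5944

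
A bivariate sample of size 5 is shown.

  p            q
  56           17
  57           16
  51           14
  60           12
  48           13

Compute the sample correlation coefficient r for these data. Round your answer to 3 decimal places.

n = 5, Σp = 272, Σq = 72, Σp² = 14890, Σq² = 1054, Σpq = 3922
nΣpq − ΣpΣq = 19610 − 19584 = 26
nΣp² − (Σp)² = 74450 − 73984 = 466; nΣq² − (Σq)² = 5270 − 5184 = 86
r = 26 / √(466 × 86) = 26 / 200.1899 ≈ 0.130

0.130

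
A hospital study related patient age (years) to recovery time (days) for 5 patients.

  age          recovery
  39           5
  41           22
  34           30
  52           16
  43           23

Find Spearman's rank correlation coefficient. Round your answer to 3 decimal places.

Rank age: 2, 3, 1, 5, 4
Rank recovery: 1, 3, 5, 2, 4
d = rank(age) − rank(recovery): 1, 0, -4, 3, 0; Σd² = 26
ρ = 1 − 6Σd² / [n(n²−1)] = 1 − 6×26 / (5×24) = 1 − 156/120 ≈ -0.300

-0.300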